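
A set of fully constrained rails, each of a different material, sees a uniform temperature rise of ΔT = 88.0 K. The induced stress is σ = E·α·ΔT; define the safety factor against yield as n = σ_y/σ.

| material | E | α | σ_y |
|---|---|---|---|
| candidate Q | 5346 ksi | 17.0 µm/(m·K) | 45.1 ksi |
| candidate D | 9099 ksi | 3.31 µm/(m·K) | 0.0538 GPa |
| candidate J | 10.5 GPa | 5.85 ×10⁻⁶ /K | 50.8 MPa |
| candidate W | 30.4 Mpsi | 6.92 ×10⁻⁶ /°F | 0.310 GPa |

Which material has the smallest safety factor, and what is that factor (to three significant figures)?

candidate W, n = 1.35

Converting E to GPa, α to ×10⁻⁶/K, σ_y to MPa, then σ and n for each:
  candidate Q: E = 36.86, α = 17.0, σ_y = 311.0 → σ = 55.1 MPa, n = 5.64
  candidate D: E = 62.74, α = 3.31, σ_y = 53.80 → σ = 18.3 MPa, n = 2.94
  candidate J: E = 10.50, α = 5.85, σ_y = 50.80 → σ = 5.41 MPa, n = 9.40
  candidate W: E = 209.6, α = 12.5, σ_y = 310.0 → σ = 230 MPa, n = 1.35
Smallest n: candidate W with n = 1.35.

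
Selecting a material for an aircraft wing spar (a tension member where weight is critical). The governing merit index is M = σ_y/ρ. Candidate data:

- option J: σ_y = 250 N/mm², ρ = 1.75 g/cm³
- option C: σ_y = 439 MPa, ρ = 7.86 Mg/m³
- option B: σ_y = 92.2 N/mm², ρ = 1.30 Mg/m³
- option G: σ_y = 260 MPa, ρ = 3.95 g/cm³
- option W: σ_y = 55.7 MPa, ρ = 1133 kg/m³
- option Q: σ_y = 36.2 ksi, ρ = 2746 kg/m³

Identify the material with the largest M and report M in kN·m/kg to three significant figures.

option J, M = 143 kN·m/kg

After converting to SI:
  option J: σ_y = 250.0 MPa, ρ = 1750 kg/m³
  option C: σ_y = 439.0 MPa, ρ = 7860 kg/m³
  option B: σ_y = 92.20 MPa, ρ = 1300 kg/m³
  option G: σ_y = 260.0 MPa, ρ = 3950 kg/m³
  option W: σ_y = 55.70 MPa, ρ = 1133 kg/m³
  option Q: σ_y = 249.6 MPa, ρ = 2746 kg/m³
  option J: M = 143 kN·m/kg
  option Q: M = 90.9 kN·m/kg
  option B: M = 70.9 kN·m/kg
  option G: M = 65.8 kN·m/kg
  option C: M = 55.9 kN·m/kg
  option W: M = 49.2 kN·m/kg
Highest index: option J.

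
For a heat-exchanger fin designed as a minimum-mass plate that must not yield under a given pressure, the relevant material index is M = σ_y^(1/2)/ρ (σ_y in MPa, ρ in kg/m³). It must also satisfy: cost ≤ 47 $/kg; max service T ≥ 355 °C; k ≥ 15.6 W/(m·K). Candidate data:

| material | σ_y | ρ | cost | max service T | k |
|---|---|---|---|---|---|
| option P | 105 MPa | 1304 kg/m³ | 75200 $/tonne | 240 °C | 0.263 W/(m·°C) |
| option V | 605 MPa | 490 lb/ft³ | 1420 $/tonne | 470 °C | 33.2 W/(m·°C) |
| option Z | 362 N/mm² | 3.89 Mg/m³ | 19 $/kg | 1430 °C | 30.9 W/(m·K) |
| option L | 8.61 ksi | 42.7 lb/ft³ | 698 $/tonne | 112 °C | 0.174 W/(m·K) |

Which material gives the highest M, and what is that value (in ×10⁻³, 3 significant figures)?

option Z, M = 4.89×10⁻³

Screen on constraints: cost ≤ 47 $/kg; max service T ≥ 355 °C; k ≥ 15.6 W/(m·K). Survivors: option V, option Z.
After converting to SI:
  option V: σ_y = 605.0 MPa, ρ = 7849 kg/m³
  option Z: σ_y = 362.0 MPa, ρ = 3890 kg/m³
  option Z: M = 4.89×10⁻³
  option V: M = 3.13×10⁻³
Highest index: option Z.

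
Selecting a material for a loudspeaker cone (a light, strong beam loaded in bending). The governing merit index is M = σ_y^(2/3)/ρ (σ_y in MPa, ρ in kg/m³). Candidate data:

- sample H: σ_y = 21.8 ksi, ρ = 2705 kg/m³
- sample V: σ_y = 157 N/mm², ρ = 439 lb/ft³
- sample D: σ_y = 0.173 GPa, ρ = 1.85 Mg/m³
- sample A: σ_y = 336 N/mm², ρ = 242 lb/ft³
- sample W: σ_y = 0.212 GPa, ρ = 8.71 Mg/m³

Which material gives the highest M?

sample D

After converting to SI:
  sample H: σ_y = 150.3 MPa, ρ = 2705 kg/m³
  sample V: σ_y = 157.0 MPa, ρ = 7032 kg/m³
  sample D: σ_y = 173.0 MPa, ρ = 1850 kg/m³
  sample A: σ_y = 336.0 MPa, ρ = 3876 kg/m³
  sample W: σ_y = 212.0 MPa, ρ = 8710 kg/m³
  sample D: M = 16.8×10⁻³
  sample A: M = 12.5×10⁻³
  sample H: M = 10.5×10⁻³
  sample V: M = 4.14×10⁻³
  sample W: M = 4.08×10⁻³
Sample D ranks first.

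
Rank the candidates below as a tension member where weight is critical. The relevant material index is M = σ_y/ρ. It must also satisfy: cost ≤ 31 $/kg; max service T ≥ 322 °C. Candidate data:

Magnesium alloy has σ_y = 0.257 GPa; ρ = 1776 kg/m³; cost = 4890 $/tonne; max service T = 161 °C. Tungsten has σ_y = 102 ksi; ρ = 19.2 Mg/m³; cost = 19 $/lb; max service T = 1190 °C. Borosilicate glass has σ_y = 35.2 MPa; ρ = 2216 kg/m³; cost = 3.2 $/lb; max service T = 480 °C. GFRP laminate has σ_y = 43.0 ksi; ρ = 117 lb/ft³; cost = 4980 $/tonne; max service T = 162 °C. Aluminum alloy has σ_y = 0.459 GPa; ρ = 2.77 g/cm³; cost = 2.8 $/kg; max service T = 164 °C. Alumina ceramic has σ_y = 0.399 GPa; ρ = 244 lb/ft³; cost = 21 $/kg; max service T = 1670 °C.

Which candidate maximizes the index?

Screen on constraints: cost ≤ 31 $/kg; max service T ≥ 322 °C. Survivors: borosilicate glass, alumina ceramic.
After converting to SI:
  borosilicate glass: σ_y = 35.20 MPa, ρ = 2216 kg/m³
  alumina ceramic: σ_y = 399.0 MPa, ρ = 3909 kg/m³
  alumina ceramic: M = 102 kN·m/kg
  borosilicate glass: M = 15.9 kN·m/kg
Alumina ceramic has the largest M.

alumina ceramic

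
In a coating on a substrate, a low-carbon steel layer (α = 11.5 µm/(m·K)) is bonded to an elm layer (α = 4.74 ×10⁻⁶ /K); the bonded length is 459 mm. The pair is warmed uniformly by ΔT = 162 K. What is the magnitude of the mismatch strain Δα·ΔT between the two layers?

Δα = |11.5 − 4.74|×10⁻⁶/K = 6.76×10⁻⁶/K.
Mismatch strain = Δα·ΔT = 6.76×10⁻⁶ × 162.0 = 1.10×10⁻³.

1.10×10⁻³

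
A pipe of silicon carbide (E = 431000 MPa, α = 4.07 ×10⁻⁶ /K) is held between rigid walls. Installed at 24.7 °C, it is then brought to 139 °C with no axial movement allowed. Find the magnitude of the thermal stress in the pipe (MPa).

E = 431000 MPa = 431.0 GPa.
ΔT = 114.3 K. Constrained thermal stress σ = E·α·ΔT = 431.0×10³ MPa × 4.07×10⁻⁶ × 114.3 = 201 MPa (compressive).

201 MPa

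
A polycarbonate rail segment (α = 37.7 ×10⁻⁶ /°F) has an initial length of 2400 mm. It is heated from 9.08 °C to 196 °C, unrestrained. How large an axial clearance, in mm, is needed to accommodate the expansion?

30.4 mm

Convert α: 37.7×10⁻⁶/°F × (9/5) = 67.9×10⁻⁶/K.
ΔT = 196 − 9.08 = 186.9 K.
ΔL = α·L₀·ΔT = 67.9×10⁻⁶ × 2400 mm × 186.9 K = 30.4 mm.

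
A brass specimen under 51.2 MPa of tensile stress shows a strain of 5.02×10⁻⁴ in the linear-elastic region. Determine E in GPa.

E = σ/ε = 51.2 MPa / 5.02×10⁻⁴ = 102000 MPa = 102 GPa.

102 GPa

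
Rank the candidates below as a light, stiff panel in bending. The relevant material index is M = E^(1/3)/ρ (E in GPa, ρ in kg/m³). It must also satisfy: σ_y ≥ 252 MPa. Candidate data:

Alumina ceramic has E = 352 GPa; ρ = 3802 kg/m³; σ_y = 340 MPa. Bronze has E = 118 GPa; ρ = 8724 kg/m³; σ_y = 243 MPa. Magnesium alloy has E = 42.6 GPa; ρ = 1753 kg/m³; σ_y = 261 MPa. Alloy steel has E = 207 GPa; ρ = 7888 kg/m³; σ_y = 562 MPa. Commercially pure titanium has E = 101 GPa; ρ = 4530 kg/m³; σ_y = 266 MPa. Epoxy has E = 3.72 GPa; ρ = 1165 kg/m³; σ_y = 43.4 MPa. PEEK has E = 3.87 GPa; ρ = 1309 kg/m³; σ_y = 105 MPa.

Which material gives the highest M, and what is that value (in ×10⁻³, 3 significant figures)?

Screen on constraints: σ_y ≥ 252 MPa. Survivors: alumina ceramic, magnesium alloy, alloy steel, commercially pure titanium.
Per-candidate index values:
  magnesium alloy: M = 1.99×10⁻³
  alumina ceramic: M = 1.86×10⁻³
  commercially pure titanium: M = 1.03×10⁻³
  alloy steel: M = 0.750×10⁻³
The maximum is for magnesium alloy.

magnesium alloy, M = 1.99×10⁻³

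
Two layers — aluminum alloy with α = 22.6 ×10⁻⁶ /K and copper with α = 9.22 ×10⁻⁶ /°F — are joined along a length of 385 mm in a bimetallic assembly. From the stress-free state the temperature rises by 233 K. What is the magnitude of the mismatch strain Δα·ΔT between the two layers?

copper: α = 9.22×10⁻⁶/°F × 9/5 = 16.6×10⁻⁶/K.
Δα = |22.6 − 16.6|×10⁻⁶/K = 6.00×10⁻⁶/K.
Mismatch strain = Δα·ΔT = 6.00×10⁻⁶ × 233.0 = 1.40×10⁻³.

1.40×10⁻³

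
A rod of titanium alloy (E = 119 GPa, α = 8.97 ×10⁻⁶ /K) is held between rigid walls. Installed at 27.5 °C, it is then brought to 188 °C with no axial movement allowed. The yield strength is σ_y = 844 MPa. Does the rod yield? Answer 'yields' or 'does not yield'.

ΔT = 160.5 K. Constrained thermal stress σ = E·α·ΔT = 119.0×10³ MPa × 8.97×10⁻⁶ × 160.5 = 171 MPa (compressive).
Compare to σ_y = 844 MPa: σ < σ_y, so it does not yield.

does not yield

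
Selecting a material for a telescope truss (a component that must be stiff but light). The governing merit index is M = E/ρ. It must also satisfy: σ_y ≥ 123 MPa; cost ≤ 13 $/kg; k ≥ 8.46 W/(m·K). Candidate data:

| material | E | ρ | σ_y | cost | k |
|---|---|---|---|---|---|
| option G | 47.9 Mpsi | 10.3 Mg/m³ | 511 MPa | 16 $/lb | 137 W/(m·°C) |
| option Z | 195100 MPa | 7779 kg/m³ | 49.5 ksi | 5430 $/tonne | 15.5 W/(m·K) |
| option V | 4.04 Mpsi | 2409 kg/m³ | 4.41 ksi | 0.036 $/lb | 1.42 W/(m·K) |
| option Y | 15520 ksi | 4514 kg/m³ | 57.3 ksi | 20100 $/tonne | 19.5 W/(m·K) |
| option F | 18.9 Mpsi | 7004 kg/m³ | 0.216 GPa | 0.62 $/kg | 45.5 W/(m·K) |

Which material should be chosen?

option Z

Screen on constraints: σ_y ≥ 123 MPa; cost ≤ 13 $/kg; k ≥ 8.46 W/(m·K). Survivors: option Z, option F.
Putting every candidate on a common basis:
  option Z: E = 195.1 GPa, ρ = 7779 kg/m³
  option F: E = 130.3 GPa, ρ = 7004 kg/m³
  option Z: M = 25.1 MN·m/kg
  option F: M = 18.6 MN·m/kg
Highest index: option Z.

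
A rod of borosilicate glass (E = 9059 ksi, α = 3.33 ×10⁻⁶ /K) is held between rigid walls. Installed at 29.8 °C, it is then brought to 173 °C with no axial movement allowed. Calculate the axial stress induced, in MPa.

E = 9059 ksi = 62.46 GPa.
ΔT = 143.2 K. Constrained thermal stress σ = E·α·ΔT = 62.46×10³ MPa × 3.33×10⁻⁶ × 143.2 = 29.8 MPa (compressive).

29.8 MPa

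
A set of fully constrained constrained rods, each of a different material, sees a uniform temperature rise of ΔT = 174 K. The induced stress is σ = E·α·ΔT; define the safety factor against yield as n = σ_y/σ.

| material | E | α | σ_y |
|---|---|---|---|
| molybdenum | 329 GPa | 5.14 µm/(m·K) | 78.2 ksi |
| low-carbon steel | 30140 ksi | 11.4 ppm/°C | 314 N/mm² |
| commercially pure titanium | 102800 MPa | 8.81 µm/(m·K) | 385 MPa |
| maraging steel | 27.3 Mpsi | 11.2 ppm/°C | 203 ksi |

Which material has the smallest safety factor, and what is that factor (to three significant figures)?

low-carbon steel, n = 0.762

Converting E to GPa, α to ×10⁻⁶/K, σ_y to MPa, then σ and n for each:
  molybdenum: E = 329.0, α = 5.14, σ_y = 539.2 → σ = 294 MPa, n = 1.83
  low-carbon steel: E = 207.8, α = 11.4, σ_y = 314.0 → σ = 412 MPa, n = 0.762
  commercially pure titanium: E = 102.8, α = 8.81, σ_y = 385.0 → σ = 158 MPa, n = 2.44
  maraging steel: E = 188.2, α = 11.2, σ_y = 1400 → σ = 367 MPa, n = 3.82
The minimum is low-carbon steel at n = 0.762.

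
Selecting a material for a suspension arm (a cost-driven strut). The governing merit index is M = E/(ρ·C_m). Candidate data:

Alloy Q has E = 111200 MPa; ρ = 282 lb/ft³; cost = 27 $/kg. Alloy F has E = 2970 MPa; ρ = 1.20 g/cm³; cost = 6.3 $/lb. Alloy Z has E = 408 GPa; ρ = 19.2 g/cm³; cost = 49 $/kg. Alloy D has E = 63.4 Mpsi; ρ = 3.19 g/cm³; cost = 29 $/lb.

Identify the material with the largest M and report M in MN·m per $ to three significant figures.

alloy D, M = 2.14 MN·m per $

Convert each candidate to consistent units, then evaluate M:
  alloy Q: E = 111.2 GPa, ρ = 4517 kg/m³, cost = 27.00 $/kg
  alloy F: E = 2.970 GPa, ρ = 1200 kg/m³, cost = 13.89 $/kg
  alloy Z: E = 408.0 GPa, ρ = 19200 kg/m³, cost = 49.00 $/kg
  alloy D: E = 437.1 GPa, ρ = 3190 kg/m³, cost = 63.93 $/kg
  alloy D: M = 2.14 MN·m per $
  alloy Q: M = 0.912 MN·m per $
  alloy Z: M = 0.434 MN·m per $
  alloy F: M = 0.178 MN·m per $
Highest index: alloy D.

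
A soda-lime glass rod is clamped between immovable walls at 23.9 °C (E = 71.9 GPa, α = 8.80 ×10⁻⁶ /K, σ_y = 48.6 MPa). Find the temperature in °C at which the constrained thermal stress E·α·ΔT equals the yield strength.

E·α·ΔT = 48.60 MPa ⇒ ΔT = 48.60 / (71.90×10³ × 8.80×10⁻⁶) = 76.81 K.
T = 23.9 + 76.81 = 100.7 °C.

101 °C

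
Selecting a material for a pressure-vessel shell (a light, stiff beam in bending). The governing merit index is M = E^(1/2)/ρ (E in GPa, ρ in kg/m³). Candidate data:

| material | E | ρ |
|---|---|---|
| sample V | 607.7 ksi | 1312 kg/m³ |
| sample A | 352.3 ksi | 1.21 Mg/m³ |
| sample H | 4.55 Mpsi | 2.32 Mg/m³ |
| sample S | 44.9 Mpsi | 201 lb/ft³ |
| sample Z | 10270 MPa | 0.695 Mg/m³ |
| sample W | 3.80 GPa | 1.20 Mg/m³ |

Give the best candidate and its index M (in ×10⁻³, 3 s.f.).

Normalizing units and computing the index:
  sample V: E = 4.190 GPa, ρ = 1312 kg/m³
  sample A: E = 2.429 GPa, ρ = 1210 kg/m³
  sample H: E = 31.37 GPa, ρ = 2320 kg/m³
  sample S: E = 309.6 GPa, ρ = 3220 kg/m³
  sample Z: E = 10.27 GPa, ρ = 695.0 kg/m³
  sample W: E = 3.800 GPa, ρ = 1200 kg/m³
  sample S: M = 5.46×10⁻³
  sample Z: M = 4.61×10⁻³
  sample H: M = 2.41×10⁻³
  sample W: M = 1.62×10⁻³
  sample V: M = 1.56×10⁻³
  sample A: M = 1.29×10⁻³
The maximum is for sample S.

sample S, M = 5.46×10⁻³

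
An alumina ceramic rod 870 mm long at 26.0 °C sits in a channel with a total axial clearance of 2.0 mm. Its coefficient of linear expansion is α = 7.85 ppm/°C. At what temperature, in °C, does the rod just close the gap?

319 °C

α·L₀·ΔT = 2.0 mm ⇒ ΔT = 2.0 / (7.85×10⁻⁶ × 870.0) = 292.8 K.
T = 26.0 + 292.8 = 318.8 °C.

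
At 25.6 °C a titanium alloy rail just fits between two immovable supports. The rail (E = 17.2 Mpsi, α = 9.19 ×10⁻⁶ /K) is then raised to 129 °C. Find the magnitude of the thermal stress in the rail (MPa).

E = 17.2 Mpsi = 118.6 GPa.
ΔT = 103.4 K. Constrained thermal stress σ = E·α·ΔT = 118.6×10³ MPa × 9.19×10⁻⁶ × 103.4 = 113 MPa (compressive).

113 MPa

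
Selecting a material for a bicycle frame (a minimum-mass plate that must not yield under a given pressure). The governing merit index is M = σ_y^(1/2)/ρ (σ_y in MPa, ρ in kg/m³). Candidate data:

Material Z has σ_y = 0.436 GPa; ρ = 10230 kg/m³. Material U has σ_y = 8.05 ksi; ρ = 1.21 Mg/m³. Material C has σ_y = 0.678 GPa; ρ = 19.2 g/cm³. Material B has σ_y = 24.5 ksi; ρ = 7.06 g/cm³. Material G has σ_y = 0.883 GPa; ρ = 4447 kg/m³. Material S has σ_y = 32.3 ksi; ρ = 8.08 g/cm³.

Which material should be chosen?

Normalizing units and computing the index:
  material Z: σ_y = 436.0 MPa, ρ = 10230 kg/m³
  material U: σ_y = 55.50 MPa, ρ = 1210 kg/m³
  material C: σ_y = 678.0 MPa, ρ = 19200 kg/m³
  material B: σ_y = 168.9 MPa, ρ = 7060 kg/m³
  material G: σ_y = 883.0 MPa, ρ = 4447 kg/m³
  material S: σ_y = 222.7 MPa, ρ = 8080 kg/m³
  material G: M = 6.68×10⁻³
  material U: M = 6.16×10⁻³
  material Z: M = 2.04×10⁻³
  material S: M = 1.85×10⁻³
  material B: M = 1.84×10⁻³
  material C: M = 1.36×10⁻³
Highest index: material G.

material G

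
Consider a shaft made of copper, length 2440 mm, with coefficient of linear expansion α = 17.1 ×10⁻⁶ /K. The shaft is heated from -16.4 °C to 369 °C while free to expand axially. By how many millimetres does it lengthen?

ΔT = 369 − (-16.4) = 385.4 K.
ΔL = α·L₀·ΔT = 17.1×10⁻⁶ × 2440 mm × 385.4 K = 16.1 mm.

16.1 mm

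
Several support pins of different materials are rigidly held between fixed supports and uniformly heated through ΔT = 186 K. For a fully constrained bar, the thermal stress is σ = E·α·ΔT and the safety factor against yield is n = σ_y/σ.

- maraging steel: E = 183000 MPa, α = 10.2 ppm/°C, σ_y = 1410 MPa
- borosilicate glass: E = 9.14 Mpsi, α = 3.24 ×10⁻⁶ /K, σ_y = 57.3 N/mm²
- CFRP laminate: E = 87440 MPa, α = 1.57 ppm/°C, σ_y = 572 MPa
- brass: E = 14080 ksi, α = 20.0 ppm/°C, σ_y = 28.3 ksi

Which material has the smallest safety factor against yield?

Per material, after unit conversion:
  maraging steel: E = 183.0, α = 10.2, σ_y = 1410 → σ = 347 MPa, n = 4.06
  borosilicate glass: E = 63.02, α = 3.24, σ_y = 57.30 → σ = 38.0 MPa, n = 1.51
  CFRP laminate: E = 87.44, α = 1.57, σ_y = 572.0 → σ = 25.5 MPa, n = 22.4
  brass: E = 97.08, α = 20.0, σ_y = 195.1 → σ = 361 MPa, n = 0.540
Smallest n: brass with n = 0.540.

brass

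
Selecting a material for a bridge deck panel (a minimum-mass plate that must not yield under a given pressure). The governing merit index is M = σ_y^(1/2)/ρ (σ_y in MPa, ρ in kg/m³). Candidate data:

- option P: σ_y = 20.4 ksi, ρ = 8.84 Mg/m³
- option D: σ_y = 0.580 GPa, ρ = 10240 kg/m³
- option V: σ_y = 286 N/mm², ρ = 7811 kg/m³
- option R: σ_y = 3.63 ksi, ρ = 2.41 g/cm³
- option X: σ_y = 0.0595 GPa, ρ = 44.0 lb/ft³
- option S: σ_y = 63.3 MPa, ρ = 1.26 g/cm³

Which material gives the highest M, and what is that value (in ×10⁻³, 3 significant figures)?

Convert each candidate to consistent units, then evaluate M:
  option P: σ_y = 140.7 MPa, ρ = 8840 kg/m³
  option D: σ_y = 580.0 MPa, ρ = 10240 kg/m³
  option V: σ_y = 286.0 MPa, ρ = 7811 kg/m³
  option R: σ_y = 25.03 MPa, ρ = 2410 kg/m³
  option X: σ_y = 59.50 MPa, ρ = 704.8 kg/m³
  option S: σ_y = 63.30 MPa, ρ = 1260 kg/m³
  option X: M = 10.9×10⁻³
  option S: M = 6.31×10⁻³
  option D: M = 2.35×10⁻³
  option V: M = 2.17×10⁻³
  option R: M = 2.08×10⁻³
  option P: M = 1.34×10⁻³
Highest index: option X.

option X, M = 10.9×10⁻³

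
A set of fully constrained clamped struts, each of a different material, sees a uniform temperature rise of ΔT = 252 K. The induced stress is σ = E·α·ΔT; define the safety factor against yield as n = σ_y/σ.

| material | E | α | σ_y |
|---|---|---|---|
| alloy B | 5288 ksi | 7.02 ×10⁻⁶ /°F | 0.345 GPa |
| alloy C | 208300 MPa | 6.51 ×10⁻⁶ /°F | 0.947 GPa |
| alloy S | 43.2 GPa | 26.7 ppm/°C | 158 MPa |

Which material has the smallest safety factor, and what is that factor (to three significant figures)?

alloy S, n = 0.544

With everything in SI (GPa, ×10⁻⁶/K, MPa):
  alloy B: E = 36.46, α = 12.6, σ_y = 345.0 → σ = 116 MPa, n = 2.97
  alloy C: E = 208.3, α = 11.7, σ_y = 947.0 → σ = 615 MPa, n = 1.54
  alloy S: E = 43.20, α = 26.7, σ_y = 158.0 → σ = 291 MPa, n = 0.544
The minimum is alloy S at n = 0.544.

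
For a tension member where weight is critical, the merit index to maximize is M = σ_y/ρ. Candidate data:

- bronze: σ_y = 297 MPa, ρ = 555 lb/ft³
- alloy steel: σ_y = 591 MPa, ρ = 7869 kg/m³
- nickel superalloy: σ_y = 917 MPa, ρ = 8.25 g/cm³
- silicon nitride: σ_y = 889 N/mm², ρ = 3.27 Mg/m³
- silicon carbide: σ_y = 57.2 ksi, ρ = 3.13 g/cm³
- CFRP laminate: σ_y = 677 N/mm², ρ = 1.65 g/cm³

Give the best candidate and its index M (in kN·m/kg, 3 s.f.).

CFRP laminate, M = 410 kN·m/kg

Convert each candidate to consistent units, then evaluate M:
  bronze: σ_y = 297.0 MPa, ρ = 8890 kg/m³
  alloy steel: σ_y = 591.0 MPa, ρ = 7869 kg/m³
  nickel superalloy: σ_y = 917.0 MPa, ρ = 8250 kg/m³
  silicon nitride: σ_y = 889.0 MPa, ρ = 3270 kg/m³
  silicon carbide: σ_y = 394.4 MPa, ρ = 3130 kg/m³
  CFRP laminate: σ_y = 677.0 MPa, ρ = 1650 kg/m³
  CFRP laminate: M = 410 kN·m/kg
  silicon nitride: M = 272 kN·m/kg
  silicon carbide: M = 126 kN·m/kg
  nickel superalloy: M = 111 kN·m/kg
  alloy steel: M = 75.1 kN·m/kg
  bronze: M = 33.4 kN·m/kg
Highest index: CFRP laminate.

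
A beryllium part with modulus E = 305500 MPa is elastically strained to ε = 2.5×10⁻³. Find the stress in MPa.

E = 305500 MPa = 305.5 GPa.
σ = E·ε = 305500 MPa × 2.5×10⁻³ = 764 MPa.

764 MPa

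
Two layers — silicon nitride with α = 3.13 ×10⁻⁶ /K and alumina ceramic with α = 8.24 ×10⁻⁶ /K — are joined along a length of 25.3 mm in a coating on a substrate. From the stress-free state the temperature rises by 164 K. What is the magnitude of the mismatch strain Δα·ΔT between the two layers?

Δα = |3.13 − 8.24|×10⁻⁶/K = 5.11×10⁻⁶/K.
Mismatch strain = Δα·ΔT = 5.11×10⁻⁶ × 164.0 = 8.38×10⁻⁴.

8.38×10⁻⁴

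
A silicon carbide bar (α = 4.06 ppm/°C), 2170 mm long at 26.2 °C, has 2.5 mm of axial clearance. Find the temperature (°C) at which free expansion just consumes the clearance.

310 °C

α·L₀·ΔT = 2.5 mm ⇒ ΔT = 2.5 / (4.06×10⁻⁶ × 2170.0) = 283.8 K.
T = 26.2 + 283.8 = 310.0 °C.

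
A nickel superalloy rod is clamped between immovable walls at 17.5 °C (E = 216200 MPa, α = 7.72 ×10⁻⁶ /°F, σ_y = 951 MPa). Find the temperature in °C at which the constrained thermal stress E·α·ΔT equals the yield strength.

E = 216200 MPa = 216.2 GPa.
α = 7.72×10⁻⁶/°F × 9/5 = 13.9×10⁻⁶/K.
E·α·ΔT = 951.0 MPa ⇒ ΔT = 951.0 / (216.2×10³ × 13.9×10⁻⁶) = 316.5 K.
T = 17.5 + 316.5 = 334.0 °C.

334 °C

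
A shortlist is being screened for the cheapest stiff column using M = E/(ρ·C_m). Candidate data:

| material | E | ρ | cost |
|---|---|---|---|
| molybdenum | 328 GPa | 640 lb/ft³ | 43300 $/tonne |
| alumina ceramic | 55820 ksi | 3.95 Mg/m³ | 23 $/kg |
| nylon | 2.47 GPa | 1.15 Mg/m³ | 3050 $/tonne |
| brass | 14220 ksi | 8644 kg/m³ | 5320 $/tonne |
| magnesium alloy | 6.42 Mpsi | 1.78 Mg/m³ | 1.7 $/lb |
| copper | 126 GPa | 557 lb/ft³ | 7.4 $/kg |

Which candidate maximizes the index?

magnesium alloy

In SI units:
  molybdenum: E = 328.0 GPa, ρ = 10250 kg/m³, cost = 43.30 $/kg
  alumina ceramic: E = 384.9 GPa, ρ = 3950 kg/m³, cost = 23.00 $/kg
  nylon: E = 2.470 GPa, ρ = 1150 kg/m³, cost = 3.050 $/kg
  brass: E = 98.04 GPa, ρ = 8644 kg/m³, cost = 5.320 $/kg
  magnesium alloy: E = 44.26 GPa, ρ = 1780 kg/m³, cost = 3.748 $/kg
  copper: E = 126.0 GPa, ρ = 8922 kg/m³, cost = 7.400 $/kg
  magnesium alloy: M = 6.64 MN·m per $
  alumina ceramic: M = 4.24 MN·m per $
  brass: M = 2.13 MN·m per $
  copper: M = 1.91 MN·m per $
  molybdenum: M = 0.739 MN·m per $
  nylon: M = 0.704 MN·m per $
Magnesium alloy ranks first.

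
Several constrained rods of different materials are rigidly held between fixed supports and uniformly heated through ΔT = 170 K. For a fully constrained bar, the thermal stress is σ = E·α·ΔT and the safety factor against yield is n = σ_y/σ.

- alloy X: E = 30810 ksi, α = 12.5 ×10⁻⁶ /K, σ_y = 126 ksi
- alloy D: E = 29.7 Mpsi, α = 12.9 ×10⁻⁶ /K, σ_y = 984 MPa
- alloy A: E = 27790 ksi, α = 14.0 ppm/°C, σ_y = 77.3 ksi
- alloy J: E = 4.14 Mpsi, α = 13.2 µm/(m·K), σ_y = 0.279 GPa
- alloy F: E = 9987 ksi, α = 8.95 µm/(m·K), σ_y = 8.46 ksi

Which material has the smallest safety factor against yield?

Per material, after unit conversion:
  alloy X: E = 212.4, α = 12.5, σ_y = 868.7 → σ = 451 MPa, n = 1.92
  alloy D: E = 204.8, α = 12.9, σ_y = 984.0 → σ = 449 MPa, n = 2.19
  alloy A: E = 191.6, α = 14.0, σ_y = 533.0 → σ = 456 MPa, n = 1.17
  alloy J: E = 28.54, α = 13.2, σ_y = 279.0 → σ = 64.1 MPa, n = 4.36
  alloy F: E = 68.86, α = 8.95, σ_y = 58.33 → σ = 105 MPa, n = 0.557
Alloy F has the lowest safety factor, n = 0.557.

alloy F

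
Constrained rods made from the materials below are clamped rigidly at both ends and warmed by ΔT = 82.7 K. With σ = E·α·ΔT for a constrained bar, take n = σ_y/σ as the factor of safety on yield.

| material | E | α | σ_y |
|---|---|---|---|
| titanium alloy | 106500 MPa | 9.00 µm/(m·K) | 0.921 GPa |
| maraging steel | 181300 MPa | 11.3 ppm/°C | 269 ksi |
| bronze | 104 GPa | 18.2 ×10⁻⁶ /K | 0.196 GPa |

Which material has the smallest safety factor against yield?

Converting E to GPa, α to ×10⁻⁶/K, σ_y to MPa, then σ and n for each:
  titanium alloy: E = 106.5, α = 9.00, σ_y = 921.0 → σ = 79.3 MPa, n = 11.6
  maraging steel: E = 181.3, α = 11.3, σ_y = 1855 → σ = 169 MPa, n = 10.9
  bronze: E = 104.0, α = 18.2, σ_y = 196.0 → σ = 157 MPa, n = 1.25
Bronze has the lowest safety factor, n = 1.25.

bronze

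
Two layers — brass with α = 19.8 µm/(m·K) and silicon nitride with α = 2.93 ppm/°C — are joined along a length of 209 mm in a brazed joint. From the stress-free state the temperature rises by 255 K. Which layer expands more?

α(brass) = 19.8×10⁻⁶/K vs α(silicon nitride) = 2.93×10⁻⁶/K.
Higher α expands more for the same ΔT: brass.

brass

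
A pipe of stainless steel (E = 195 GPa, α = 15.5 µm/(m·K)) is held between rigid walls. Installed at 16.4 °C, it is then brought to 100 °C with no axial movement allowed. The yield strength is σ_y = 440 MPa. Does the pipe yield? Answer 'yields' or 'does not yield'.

does not yield

ΔT = 83.60 K. Constrained thermal stress σ = E·α·ΔT = 195.0×10³ MPa × 15.5×10⁻⁶ × 83.60 = 253 MPa (compressive).
Compare to σ_y = 440 MPa: σ < σ_y, so it does not yield.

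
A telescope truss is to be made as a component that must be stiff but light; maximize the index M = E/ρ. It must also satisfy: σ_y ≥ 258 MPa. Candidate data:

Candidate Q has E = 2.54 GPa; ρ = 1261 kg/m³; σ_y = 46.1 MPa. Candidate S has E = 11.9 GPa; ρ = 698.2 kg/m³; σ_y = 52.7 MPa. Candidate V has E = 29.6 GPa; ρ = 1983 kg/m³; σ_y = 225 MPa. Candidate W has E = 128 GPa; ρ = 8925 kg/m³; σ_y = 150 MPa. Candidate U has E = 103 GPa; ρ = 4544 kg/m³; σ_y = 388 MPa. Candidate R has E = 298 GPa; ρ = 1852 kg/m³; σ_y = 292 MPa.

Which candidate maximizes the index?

Screen on constraints: σ_y ≥ 258 MPa. Survivors: candidate U, candidate R.
Evaluate M for each candidate:
  candidate R: M = 161 MN·m/kg
  candidate U: M = 22.7 MN·m/kg
Candidate R has the largest M.

candidate R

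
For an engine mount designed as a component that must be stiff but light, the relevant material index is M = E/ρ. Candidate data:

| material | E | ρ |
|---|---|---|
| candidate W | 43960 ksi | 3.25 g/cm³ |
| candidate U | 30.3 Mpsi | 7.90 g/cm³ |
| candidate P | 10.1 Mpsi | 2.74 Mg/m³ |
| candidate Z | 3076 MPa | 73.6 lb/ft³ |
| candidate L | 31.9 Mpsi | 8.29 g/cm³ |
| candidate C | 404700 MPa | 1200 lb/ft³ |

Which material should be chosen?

Putting every candidate on a common basis:
  candidate W: E = 303.1 GPa, ρ = 3250 kg/m³
  candidate U: E = 208.9 GPa, ρ = 7900 kg/m³
  candidate P: E = 69.64 GPa, ρ = 2740 kg/m³
  candidate Z: E = 3.076 GPa, ρ = 1179 kg/m³
  candidate L: E = 219.9 GPa, ρ = 8290 kg/m³
  candidate C: E = 404.7 GPa, ρ = 19220 kg/m³
  candidate W: M = 93.3 MN·m/kg
  candidate L: M = 26.5 MN·m/kg
  candidate U: M = 26.4 MN·m/kg
  candidate P: M = 25.4 MN·m/kg
  candidate C: M = 21.1 MN·m/kg
  candidate Z: M = 2.61 MN·m/kg
Candidate W ranks first.

candidate W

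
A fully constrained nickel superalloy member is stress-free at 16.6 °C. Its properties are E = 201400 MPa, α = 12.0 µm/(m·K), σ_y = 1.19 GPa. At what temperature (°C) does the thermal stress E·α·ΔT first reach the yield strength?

509 °C

E = 201400 MPa = 201.4 GPa.
σ_y = 1.19 GPa = 1190 MPa.
E·α·ΔT = 1190 MPa ⇒ ΔT = 1190 / (201.4×10³ × 12.0×10⁻⁶) = 492.4 K.
T = 16.6 + 492.4 = 509.0 °C.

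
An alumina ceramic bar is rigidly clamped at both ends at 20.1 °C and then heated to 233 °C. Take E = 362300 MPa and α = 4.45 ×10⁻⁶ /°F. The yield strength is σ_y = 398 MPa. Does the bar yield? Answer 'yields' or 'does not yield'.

yields

E = 362300 MPa = 362.3 GPa.
α = 4.45×10⁻⁶/°F × 9/5 = 8.01×10⁻⁶/K.
ΔT = 212.9 K. Constrained thermal stress σ = E·α·ΔT = 362.3×10³ MPa × 8.01×10⁻⁶ × 212.9 = 618 MPa (compressive).
Compare to σ_y = 398 MPa: σ ≥ σ_y, so it yields.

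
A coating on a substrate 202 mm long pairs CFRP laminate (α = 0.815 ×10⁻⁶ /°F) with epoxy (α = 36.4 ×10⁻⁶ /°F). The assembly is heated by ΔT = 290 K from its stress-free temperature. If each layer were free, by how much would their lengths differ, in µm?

CFRP laminate: α = 0.815×10⁻⁶/°F × 9/5 = 1.47×10⁻⁶/K.
epoxy: α = 36.4×10⁻⁶/°F × 9/5 = 65.5×10⁻⁶/K.
Δα = |1.47 − 65.5|×10⁻⁶/K = 64.1×10⁻⁶/K.
ΔL_mismatch = Δα·L·ΔT = 64.1×10⁻⁶ × 202.0 mm × 290.0 K = 3750 µm.

3750 µm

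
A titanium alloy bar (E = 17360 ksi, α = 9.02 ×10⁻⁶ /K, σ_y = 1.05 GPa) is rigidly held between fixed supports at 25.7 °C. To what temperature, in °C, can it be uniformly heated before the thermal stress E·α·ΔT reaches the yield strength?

E = 17360 ksi = 119.7 GPa.
σ_y = 1.05 GPa = 1050 MPa.
E·α·ΔT = 1050 MPa ⇒ ΔT = 1050 / (119.7×10³ × 9.02×10⁻⁶) = 972.6 K.
T = 25.7 + 972.6 = 998.3 °C.

998 °C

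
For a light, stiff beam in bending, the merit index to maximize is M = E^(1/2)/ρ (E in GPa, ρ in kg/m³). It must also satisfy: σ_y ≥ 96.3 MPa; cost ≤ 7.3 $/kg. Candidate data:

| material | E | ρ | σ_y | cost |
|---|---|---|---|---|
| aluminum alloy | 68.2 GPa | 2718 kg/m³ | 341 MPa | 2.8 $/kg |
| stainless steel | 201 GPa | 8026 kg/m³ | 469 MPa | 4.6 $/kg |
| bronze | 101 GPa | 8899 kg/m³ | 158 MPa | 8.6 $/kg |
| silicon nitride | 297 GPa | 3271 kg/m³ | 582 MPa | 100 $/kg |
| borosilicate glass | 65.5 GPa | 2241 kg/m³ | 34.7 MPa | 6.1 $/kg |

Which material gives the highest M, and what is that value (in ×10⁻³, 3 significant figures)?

Screen on constraints: σ_y ≥ 96.3 MPa; cost ≤ 7.3 $/kg. Survivors: aluminum alloy, stainless steel.
Computing M directly (units already consistent):
  aluminum alloy: M = 3.04×10⁻³
  stainless steel: M = 1.77×10⁻³
Aluminum alloy has the largest M.

aluminum alloy, M = 3.04×10⁻³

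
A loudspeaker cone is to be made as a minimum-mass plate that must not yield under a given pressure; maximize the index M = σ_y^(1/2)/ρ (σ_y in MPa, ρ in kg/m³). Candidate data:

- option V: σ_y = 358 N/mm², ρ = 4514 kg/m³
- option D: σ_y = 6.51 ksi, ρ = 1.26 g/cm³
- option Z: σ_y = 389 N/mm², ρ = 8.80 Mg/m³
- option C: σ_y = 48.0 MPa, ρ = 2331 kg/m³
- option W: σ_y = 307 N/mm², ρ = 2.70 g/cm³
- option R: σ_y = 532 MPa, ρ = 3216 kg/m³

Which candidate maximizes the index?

Normalizing units and computing the index:
  option V: σ_y = 358.0 MPa, ρ = 4514 kg/m³
  option D: σ_y = 44.88 MPa, ρ = 1260 kg/m³
  option Z: σ_y = 389.0 MPa, ρ = 8800 kg/m³
  option C: σ_y = 48.00 MPa, ρ = 2331 kg/m³
  option W: σ_y = 307.0 MPa, ρ = 2700 kg/m³
  option R: σ_y = 532.0 MPa, ρ = 3216 kg/m³
  option R: M = 7.17×10⁻³
  option W: M = 6.49×10⁻³
  option D: M = 5.32×10⁻³
  option V: M = 4.19×10⁻³
  option C: M = 2.97×10⁻³
  option Z: M = 2.24×10⁻³
Highest index: option R.

option R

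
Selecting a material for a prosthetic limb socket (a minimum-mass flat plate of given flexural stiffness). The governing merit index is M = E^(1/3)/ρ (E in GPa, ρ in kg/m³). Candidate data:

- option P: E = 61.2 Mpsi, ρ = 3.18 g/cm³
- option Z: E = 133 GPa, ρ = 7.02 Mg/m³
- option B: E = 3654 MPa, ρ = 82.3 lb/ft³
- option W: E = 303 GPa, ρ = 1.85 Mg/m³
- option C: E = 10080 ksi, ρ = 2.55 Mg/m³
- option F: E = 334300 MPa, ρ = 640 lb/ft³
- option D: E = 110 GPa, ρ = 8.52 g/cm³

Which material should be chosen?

option W

Convert each candidate to consistent units, then evaluate M:
  option P: E = 422.0 GPa, ρ = 3180 kg/m³
  option Z: E = 133.0 GPa, ρ = 7020 kg/m³
  option B: E = 3.654 GPa, ρ = 1318 kg/m³
  option W: E = 303.0 GPa, ρ = 1850 kg/m³
  option C: E = 69.50 GPa, ρ = 2550 kg/m³
  option F: E = 334.3 GPa, ρ = 10250 kg/m³
  option D: E = 110.0 GPa, ρ = 8520 kg/m³
  option W: M = 3.63×10⁻³
  option P: M = 2.36×10⁻³
  option C: M = 1.61×10⁻³
  option B: M = 1.17×10⁻³
  option Z: M = 0.727×10⁻³
  option F: M = 0.677×10⁻³
  option D: M = 0.562×10⁻³
Option W ranks first.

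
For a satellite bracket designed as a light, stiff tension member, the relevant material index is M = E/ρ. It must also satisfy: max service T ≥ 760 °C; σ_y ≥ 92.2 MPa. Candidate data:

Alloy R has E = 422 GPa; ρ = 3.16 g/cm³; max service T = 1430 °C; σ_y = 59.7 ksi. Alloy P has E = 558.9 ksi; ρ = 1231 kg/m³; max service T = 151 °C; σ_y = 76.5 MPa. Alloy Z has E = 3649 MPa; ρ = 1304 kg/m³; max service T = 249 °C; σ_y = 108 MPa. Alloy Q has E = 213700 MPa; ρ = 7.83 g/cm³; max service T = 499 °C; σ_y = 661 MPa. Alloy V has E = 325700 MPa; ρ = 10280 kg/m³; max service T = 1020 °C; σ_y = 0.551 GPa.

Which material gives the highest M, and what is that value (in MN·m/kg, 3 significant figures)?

alloy R, M = 134 MN·m/kg

Screen on constraints: max service T ≥ 760 °C; σ_y ≥ 92.2 MPa. Survivors: alloy R, alloy V.
In SI units:
  alloy R: E = 422.0 GPa, ρ = 3160 kg/m³
  alloy V: E = 325.7 GPa, ρ = 10280 kg/m³
  alloy R: M = 134 MN·m/kg
  alloy V: M = 31.7 MN·m/kg
Alloy R ranks first.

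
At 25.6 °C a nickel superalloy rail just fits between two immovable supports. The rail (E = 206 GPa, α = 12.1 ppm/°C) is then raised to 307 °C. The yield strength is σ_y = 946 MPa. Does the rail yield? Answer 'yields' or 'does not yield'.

does not yield

ΔT = 281.4 K. Constrained thermal stress σ = E·α·ΔT = 206.0×10³ MPa × 12.1×10⁻⁶ × 281.4 = 701 MPa (compressive).
Compare to σ_y = 946 MPa: σ < σ_y, so it does not yield.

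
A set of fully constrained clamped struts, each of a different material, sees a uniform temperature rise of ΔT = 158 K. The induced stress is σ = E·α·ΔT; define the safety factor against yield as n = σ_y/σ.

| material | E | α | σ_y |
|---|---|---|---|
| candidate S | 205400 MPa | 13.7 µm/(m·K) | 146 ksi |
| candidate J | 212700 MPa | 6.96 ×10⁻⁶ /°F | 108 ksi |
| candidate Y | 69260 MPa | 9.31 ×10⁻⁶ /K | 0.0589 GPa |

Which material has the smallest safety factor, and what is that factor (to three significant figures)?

candidate Y, n = 0.578

In consistent units (E in GPa, α in ×10⁻⁶/K, σ_y in MPa):
  candidate S: E = 205.4, α = 13.7, σ_y = 1007 → σ = 445 MPa, n = 2.26
  candidate J: E = 212.7, α = 12.5, σ_y = 744.6 → σ = 421 MPa, n = 1.77
  candidate Y: E = 69.26, α = 9.31, σ_y = 58.90 → σ = 102 MPa, n = 0.578
Smallest n: candidate Y with n = 0.578.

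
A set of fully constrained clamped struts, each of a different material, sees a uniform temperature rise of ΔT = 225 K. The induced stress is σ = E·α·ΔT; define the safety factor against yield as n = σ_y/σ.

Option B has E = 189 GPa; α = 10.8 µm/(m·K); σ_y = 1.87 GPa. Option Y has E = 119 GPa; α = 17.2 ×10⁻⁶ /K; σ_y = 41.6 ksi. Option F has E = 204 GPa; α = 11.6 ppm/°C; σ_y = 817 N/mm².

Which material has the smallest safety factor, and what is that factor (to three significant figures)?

With everything in SI (GPa, ×10⁻⁶/K, MPa):
  option B: E = 189.0, α = 10.8, σ_y = 1870 → σ = 459 MPa, n = 4.07
  option Y: E = 119.0, α = 17.2, σ_y = 286.8 → σ = 461 MPa, n = 0.623
  option F: E = 204.0, α = 11.6, σ_y = 817.0 → σ = 532 MPa, n = 1.53
Smallest n: option Y with n = 0.623.

option Y, n = 0.623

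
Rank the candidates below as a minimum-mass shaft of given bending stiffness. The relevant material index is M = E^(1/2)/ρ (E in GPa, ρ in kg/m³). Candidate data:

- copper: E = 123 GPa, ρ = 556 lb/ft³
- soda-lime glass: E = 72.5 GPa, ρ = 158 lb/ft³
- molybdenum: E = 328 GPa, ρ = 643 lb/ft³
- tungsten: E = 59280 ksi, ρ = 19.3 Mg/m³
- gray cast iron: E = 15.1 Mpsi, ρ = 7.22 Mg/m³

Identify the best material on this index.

soda-lime glass

Convert each candidate to consistent units, then evaluate M:
  copper: E = 123.0 GPa, ρ = 8906 kg/m³
  soda-lime glass: E = 72.50 GPa, ρ = 2531 kg/m³
  molybdenum: E = 328.0 GPa, ρ = 10300 kg/m³
  tungsten: E = 408.7 GPa, ρ = 19300 kg/m³
  gray cast iron: E = 104.1 GPa, ρ = 7220 kg/m³
  soda-lime glass: M = 3.36×10⁻³
  molybdenum: M = 1.76×10⁻³
  gray cast iron: M = 1.41×10⁻³
  copper: M = 1.25×10⁻³
  tungsten: M = 1.05×10⁻³
Soda-lime glass ranks first.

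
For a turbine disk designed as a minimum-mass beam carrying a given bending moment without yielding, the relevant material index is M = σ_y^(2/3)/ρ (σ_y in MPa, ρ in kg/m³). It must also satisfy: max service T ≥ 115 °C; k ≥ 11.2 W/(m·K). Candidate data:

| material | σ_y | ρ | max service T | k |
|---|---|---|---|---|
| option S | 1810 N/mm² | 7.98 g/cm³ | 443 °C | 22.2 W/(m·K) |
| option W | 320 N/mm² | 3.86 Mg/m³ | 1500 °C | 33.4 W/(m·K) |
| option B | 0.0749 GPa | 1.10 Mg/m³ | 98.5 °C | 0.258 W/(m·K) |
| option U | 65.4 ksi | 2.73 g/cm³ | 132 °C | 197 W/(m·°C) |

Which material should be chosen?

Screen on constraints: max service T ≥ 115 °C; k ≥ 11.2 W/(m·K). Survivors: option S, option W, option U.
Convert each candidate to consistent units, then evaluate M:
  option S: σ_y = 1810 MPa, ρ = 7980 kg/m³
  option W: σ_y = 320.0 MPa, ρ = 3860 kg/m³
  option U: σ_y = 450.9 MPa, ρ = 2730 kg/m³
  option U: M = 21.5×10⁻³
  option S: M = 18.6×10⁻³
  option W: M = 12.1×10⁻³
Option U ranks first.

option U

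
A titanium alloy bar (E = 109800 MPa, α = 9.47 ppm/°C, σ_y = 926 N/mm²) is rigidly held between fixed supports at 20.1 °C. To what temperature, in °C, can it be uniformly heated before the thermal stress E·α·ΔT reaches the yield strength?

E = 109800 MPa = 109.8 GPa.
σ_y = 926 N/mm² = 926.0 MPa.
E·α·ΔT = 926.0 MPa ⇒ ΔT = 926.0 / (109.8×10³ × 9.47×10⁻⁶) = 890.6 K.
T = 20.1 + 890.6 = 910.7 °C.

911 °C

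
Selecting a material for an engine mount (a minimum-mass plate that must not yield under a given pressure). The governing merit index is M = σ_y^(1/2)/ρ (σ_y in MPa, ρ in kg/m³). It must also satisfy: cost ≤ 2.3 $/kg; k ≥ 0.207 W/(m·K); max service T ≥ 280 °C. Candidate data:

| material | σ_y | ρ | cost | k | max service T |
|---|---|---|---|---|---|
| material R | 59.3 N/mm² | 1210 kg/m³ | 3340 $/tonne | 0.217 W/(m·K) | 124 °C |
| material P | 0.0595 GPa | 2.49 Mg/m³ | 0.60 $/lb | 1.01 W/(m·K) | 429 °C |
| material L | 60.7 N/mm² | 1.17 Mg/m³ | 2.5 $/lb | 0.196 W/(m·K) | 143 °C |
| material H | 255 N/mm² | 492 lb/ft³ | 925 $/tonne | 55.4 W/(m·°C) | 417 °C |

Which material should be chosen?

material P

Screen on constraints: cost ≤ 2.3 $/kg; k ≥ 0.207 W/(m·K); max service T ≥ 280 °C. Survivors: material P, material H.
Normalizing units and computing the index:
  material P: σ_y = 59.50 MPa, ρ = 2490 kg/m³
  material H: σ_y = 255.0 MPa, ρ = 7881 kg/m³
  material P: M = 3.10×10⁻³
  material H: M = 2.03×10⁻³
Material P has the largest M.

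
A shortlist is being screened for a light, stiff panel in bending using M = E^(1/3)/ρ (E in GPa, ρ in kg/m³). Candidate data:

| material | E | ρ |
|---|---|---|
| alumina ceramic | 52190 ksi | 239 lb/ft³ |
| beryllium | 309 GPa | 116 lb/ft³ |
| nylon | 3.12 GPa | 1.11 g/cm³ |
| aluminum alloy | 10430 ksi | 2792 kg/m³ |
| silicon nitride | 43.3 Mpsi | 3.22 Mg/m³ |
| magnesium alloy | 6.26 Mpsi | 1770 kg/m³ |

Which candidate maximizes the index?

Convert each candidate to consistent units, then evaluate M:
  alumina ceramic: E = 359.8 GPa, ρ = 3828 kg/m³
  beryllium: E = 309.0 GPa, ρ = 1858 kg/m³
  nylon: E = 3.120 GPa, ρ = 1110 kg/m³
  aluminum alloy: E = 71.91 GPa, ρ = 2792 kg/m³
  silicon nitride: E = 298.5 GPa, ρ = 3220 kg/m³
  magnesium alloy: E = 43.16 GPa, ρ = 1770 kg/m³
  beryllium: M = 3.64×10⁻³
  silicon nitride: M = 2.08×10⁻³
  magnesium alloy: M = 1.98×10⁻³
  alumina ceramic: M = 1.86×10⁻³
  aluminum alloy: M = 1.49×10⁻³
  nylon: M = 1.32×10⁻³
Highest index: beryllium.

beryllium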